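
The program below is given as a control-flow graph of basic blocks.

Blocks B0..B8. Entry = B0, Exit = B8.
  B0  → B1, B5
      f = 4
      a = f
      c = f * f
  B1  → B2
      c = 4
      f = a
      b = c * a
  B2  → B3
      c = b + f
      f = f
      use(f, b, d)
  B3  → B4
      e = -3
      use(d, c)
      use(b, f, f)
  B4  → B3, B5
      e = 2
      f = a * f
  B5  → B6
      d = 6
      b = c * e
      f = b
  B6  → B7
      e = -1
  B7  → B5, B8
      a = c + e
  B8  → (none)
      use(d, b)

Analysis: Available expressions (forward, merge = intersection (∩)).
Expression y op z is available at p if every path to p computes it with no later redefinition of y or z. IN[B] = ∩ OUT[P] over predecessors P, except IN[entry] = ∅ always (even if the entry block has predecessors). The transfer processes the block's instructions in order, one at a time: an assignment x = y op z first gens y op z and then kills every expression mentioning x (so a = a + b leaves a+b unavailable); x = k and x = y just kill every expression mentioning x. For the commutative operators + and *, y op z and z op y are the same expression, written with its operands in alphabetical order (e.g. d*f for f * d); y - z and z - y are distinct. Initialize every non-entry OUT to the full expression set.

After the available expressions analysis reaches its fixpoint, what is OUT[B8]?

Converged values:
  B0:  IN={}  OUT={f*f}
  B1:  IN={f*f}  OUT={a*c}
  B2:  IN={a*c}  OUT={}
  B3:  IN={}  OUT={}
  B4:  IN={}  OUT={}
  B5:  IN={}  OUT={c*e}
  B6:  IN={c*e}  OUT={}
  B7:  IN={}  OUT={c+e}
  B8:  IN={c+e}  OUT={c+e}

Merge at B8: IN[B8] = OUT[B7] = {c+e}
Applying B8's transfer function to that IN value gives OUT[B8] (row B8 above).

Answer: {c+e}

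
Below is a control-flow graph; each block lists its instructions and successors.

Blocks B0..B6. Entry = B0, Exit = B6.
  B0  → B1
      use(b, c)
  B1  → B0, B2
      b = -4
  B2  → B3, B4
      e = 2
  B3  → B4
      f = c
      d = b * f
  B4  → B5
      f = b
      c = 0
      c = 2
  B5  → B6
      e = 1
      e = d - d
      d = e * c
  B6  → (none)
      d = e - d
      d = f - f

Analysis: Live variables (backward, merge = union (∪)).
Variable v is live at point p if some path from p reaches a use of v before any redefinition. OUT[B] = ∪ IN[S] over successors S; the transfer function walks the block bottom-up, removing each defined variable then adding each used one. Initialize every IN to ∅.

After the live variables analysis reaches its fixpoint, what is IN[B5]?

Fixpoint table:
  B0:  IN={b, c, d}  OUT={c, d}
  B1:  IN={c, d}  OUT={b, c, d}
  B2:  IN={b, c, d}  OUT={b, c, d}
  B3:  IN={b, c}  OUT={b, d}
  B4:  IN={b, d}  OUT={c, d, f}
  B5:  IN={c, d, f}  OUT={d, e, f}
  B6:  IN={d, e, f}  OUT={}

Merge at B5: OUT[B5] = IN[B6] = {d, e, f}
Applying B5's transfer function to that OUT value gives IN[B5] (row B5 above).

Answer: {c, d, f}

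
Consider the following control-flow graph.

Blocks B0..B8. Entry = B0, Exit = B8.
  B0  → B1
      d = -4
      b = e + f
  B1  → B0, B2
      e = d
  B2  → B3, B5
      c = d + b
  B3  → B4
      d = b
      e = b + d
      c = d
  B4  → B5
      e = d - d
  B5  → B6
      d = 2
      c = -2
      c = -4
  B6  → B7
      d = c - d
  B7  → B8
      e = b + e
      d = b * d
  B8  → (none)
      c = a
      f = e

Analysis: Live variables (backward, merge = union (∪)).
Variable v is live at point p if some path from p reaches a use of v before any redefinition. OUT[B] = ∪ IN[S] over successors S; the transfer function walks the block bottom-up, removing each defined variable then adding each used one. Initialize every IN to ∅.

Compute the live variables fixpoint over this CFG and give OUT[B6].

Fixpoint table:
  B0:  IN={a, e, f}  OUT={a, b, d, f}
  B1:  IN={a, b, d, f}  OUT={a, b, d, e, f}
  B2:  IN={a, b, d, e}  OUT={a, b, e}
  B3:  IN={a, b}  OUT={a, b, d}
  B4:  IN={a, b, d}  OUT={a, b, e}
  B5:  IN={a, b, e}  OUT={a, b, c, d, e}
  B6:  IN={a, b, c, d, e}  OUT={a, b, d, e}
  B7:  IN={a, b, d, e}  OUT={a, e}
  B8:  IN={a, e}  OUT={}

Merge at B6: OUT[B6] = IN[B7] = {a, b, d, e}

Answer: {a, b, d, e}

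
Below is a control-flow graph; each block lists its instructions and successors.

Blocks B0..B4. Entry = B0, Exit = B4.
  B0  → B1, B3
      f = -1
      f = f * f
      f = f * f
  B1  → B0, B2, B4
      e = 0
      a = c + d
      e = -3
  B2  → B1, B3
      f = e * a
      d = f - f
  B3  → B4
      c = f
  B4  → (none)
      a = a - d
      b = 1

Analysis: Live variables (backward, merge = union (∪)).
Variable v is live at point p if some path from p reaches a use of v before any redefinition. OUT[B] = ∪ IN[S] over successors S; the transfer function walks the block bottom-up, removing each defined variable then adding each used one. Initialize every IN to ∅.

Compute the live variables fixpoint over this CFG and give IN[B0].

Converged values:
  B0:  IN={a, c, d}  OUT={a, c, d, f}
  B1:  IN={c, d}  OUT={a, c, d, e}
  B2:  IN={a, c, e}  OUT={a, c, d, f}
  B3:  IN={a, d, f}  OUT={a, d}
  B4:  IN={a, d}  OUT={}

Merge at B0: OUT[B0] = IN[B1] ⊔ IN[B3] = {a, c, d, f}
Applying B0's transfer function to that OUT value gives IN[B0] (row B0 above).

Answer: {a, c, d}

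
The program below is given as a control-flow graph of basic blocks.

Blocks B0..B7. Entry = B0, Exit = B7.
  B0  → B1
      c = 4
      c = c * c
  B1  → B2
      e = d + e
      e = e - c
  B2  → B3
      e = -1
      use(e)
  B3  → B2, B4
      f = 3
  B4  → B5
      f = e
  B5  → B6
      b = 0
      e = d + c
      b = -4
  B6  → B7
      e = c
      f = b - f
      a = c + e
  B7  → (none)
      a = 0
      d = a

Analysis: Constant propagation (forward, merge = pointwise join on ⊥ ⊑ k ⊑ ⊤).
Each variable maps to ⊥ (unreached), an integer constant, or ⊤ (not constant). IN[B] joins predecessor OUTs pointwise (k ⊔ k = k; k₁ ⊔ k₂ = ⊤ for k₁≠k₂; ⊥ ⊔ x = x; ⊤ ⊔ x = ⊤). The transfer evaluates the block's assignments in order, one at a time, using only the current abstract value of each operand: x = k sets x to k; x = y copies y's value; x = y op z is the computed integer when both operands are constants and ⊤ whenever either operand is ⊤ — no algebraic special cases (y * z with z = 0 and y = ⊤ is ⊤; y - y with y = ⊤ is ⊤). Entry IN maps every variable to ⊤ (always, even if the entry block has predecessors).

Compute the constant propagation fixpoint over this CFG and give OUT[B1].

Answer: {a: ⊤, b: ⊤, c: 16, d: ⊤, e: ⊤, f: ⊤}

Derivation:
Per-block solution:
  B0:  IN=(all ⊤)  OUT={c:16; rest ⊤}
  B1:  IN={c:16; rest ⊤}  OUT={c:16; rest ⊤}
  B2:  IN={c:16; rest ⊤}  OUT={c:16, e:-1; rest ⊤}
  B3:  IN={c:16, e:-1; rest ⊤}  OUT={c:16, e:-1, f:3; rest ⊤}
  B4:  IN={c:16, e:-1, f:3; rest ⊤}  OUT={c:16, e:-1, f:-1; rest ⊤}
  B5:  IN={c:16, e:-1, f:-1; rest ⊤}  OUT={b:-4, c:16, f:-1; rest ⊤}
  B6:  IN={b:-4, c:16, f:-1; rest ⊤}  OUT={a:32, b:-4, c:16, e:16, f:-3; rest ⊤}
  B7:  IN={a:32, b:-4, c:16, e:16, f:-3; rest ⊤}  OUT={a:0, b:-4, c:16, d:0, e:16, f:-3; rest ⊤}

Merge at B1: IN[B1] = OUT[B0] = {a: ⊤, b: ⊤, c: 16, d: ⊤, e: ⊤, f: ⊤}
Applying B1's transfer function to that IN value gives OUT[B1] (row B1 above).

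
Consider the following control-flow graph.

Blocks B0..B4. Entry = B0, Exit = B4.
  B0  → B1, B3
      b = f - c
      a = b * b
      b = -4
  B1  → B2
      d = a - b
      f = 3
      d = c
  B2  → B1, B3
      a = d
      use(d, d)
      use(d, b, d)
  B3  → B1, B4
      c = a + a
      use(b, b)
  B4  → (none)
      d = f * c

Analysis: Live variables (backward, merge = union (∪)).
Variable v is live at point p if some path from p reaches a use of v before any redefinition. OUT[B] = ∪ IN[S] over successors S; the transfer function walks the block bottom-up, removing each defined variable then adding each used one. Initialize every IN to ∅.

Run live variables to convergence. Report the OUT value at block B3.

Answer: {a, b, c, f}

Trace:
Fixpoint table:
  B0:  IN={c, f}  OUT={a, b, c, f}
  B1:  IN={a, b, c}  OUT={b, c, d, f}
  B2:  IN={b, c, d, f}  OUT={a, b, c, f}
  B3:  IN={a, b, f}  OUT={a, b, c, f}
  B4:  IN={c, f}  OUT={}

Merge at B3: OUT[B3] = IN[B1] ⊔ IN[B4] = {a, b, c, f}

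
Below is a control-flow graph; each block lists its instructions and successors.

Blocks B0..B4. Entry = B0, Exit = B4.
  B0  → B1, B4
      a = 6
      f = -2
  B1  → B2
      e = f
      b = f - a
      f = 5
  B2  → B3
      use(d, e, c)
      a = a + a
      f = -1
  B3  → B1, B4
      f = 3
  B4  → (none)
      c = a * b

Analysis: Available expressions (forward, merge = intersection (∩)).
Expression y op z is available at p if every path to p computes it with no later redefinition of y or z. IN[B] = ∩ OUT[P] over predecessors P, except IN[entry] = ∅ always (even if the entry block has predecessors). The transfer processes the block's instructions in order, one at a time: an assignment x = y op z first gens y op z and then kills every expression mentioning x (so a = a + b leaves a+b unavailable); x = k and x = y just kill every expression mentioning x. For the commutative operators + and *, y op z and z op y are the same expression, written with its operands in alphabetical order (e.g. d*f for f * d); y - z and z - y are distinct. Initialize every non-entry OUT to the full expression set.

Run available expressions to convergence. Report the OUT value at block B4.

Answer: {a*b}

Working:
Converged values:
  B0: | IN={} | OUT={}
  B1: | IN={} | OUT={}
  B2: | IN={} | OUT={}
  B3: | IN={} | OUT={}
  B4: | IN={} | OUT={a*b}

Merge at B4: IN[B4] = OUT[B0] ∩ OUT[B3] = {}
Applying B4's transfer function to that IN value gives OUT[B4] (row B4 above).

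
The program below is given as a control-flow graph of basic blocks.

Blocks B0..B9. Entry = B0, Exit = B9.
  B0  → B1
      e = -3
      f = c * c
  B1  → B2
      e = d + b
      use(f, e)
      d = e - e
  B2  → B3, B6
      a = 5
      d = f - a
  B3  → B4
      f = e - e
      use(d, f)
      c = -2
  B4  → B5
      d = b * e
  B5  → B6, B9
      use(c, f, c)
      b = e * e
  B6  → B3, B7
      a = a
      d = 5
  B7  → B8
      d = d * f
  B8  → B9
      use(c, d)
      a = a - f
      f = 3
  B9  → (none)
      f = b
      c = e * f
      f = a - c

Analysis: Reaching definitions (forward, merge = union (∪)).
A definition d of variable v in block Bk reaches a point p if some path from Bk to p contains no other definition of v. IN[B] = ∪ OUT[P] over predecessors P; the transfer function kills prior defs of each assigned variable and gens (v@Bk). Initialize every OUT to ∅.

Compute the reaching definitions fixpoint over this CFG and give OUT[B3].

Answer: {a@B2, a@B6, b@B5, c@B3, d@B2, d@B6, e@B1, f@B3}

Derivation:
Per-block solution:
  B0:   IN={}   OUT={e@B0, f@B0}
  B1:   IN={e@B0, f@B0}   OUT={d@B1, e@B1, f@B0}
  B2:   IN={d@B1, e@B1, f@B0}   OUT={a@B2, d@B2, e@B1, f@B0}
  B3:   IN={a@B2, a@B6, b@B5, c@B3, d@B2, d@B6, e@B1, f@B0, f@B3}   OUT={a@B2, a@B6, b@B5, c@B3, d@B2, d@B6, e@B1, f@B3}
  B4:   IN={a@B2, a@B6, b@B5, c@B3, d@B2, d@B6, e@B1, f@B3}   OUT={a@B2, a@B6, b@B5, c@B3, d@B4, e@B1, f@B3}
  B5:   IN={a@B2, a@B6, b@B5, c@B3, d@B4, e@B1, f@B3}   OUT={a@B2, a@B6, b@B5, c@B3, d@B4, e@B1, f@B3}
  B6:   IN={a@B2, a@B6, b@B5, c@B3, d@B2, d@B4, e@B1, f@B0, f@B3}   OUT={a@B6, b@B5, c@B3, d@B6, e@B1, f@B0, f@B3}
  B7:   IN={a@B6, b@B5, c@B3, d@B6, e@B1, f@B0, f@B3}   OUT={a@B6, b@B5, c@B3, d@B7, e@B1, f@B0, f@B3}
  B8:   IN={a@B6, b@B5, c@B3, d@B7, e@B1, f@B0, f@B3}   OUT={a@B8, b@B5, c@B3, d@B7, e@B1, f@B8}
  B9:   IN={a@B2, a@B6, a@B8, b@B5, c@B3, d@B4, d@B7, e@B1, f@B3, f@B8}   OUT={a@B2, a@B6, a@B8, b@B5, c@B9, d@B4, d@B7, e@B1, f@B9}

Merge at B3: IN[B3] = OUT[B2] ⊔ OUT[B6] = {a@B2, a@B6, b@B5, c@B3, d@B2, d@B6, e@B1, f@B0, f@B3}
Applying B3's transfer function to that IN value gives OUT[B3] (row B3 above).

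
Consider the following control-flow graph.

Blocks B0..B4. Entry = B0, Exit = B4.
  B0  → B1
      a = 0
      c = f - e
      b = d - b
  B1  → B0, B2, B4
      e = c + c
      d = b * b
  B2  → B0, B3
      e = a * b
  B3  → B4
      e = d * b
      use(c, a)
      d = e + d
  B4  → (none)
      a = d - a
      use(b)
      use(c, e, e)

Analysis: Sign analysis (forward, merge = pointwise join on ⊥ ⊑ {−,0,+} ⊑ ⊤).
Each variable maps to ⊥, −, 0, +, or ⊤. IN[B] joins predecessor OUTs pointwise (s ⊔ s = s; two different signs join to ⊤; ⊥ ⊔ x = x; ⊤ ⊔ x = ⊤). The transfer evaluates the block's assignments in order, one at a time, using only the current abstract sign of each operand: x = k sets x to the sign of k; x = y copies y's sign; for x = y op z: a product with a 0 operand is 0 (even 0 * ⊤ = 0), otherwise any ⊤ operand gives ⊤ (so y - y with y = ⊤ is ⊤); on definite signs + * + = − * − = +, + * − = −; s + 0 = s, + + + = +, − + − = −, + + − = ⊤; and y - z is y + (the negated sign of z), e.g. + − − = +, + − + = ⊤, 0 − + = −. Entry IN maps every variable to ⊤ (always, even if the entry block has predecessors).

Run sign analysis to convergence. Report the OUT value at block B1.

Answer: {a: 0, b: ⊤, c: ⊤, d: ⊤, e: ⊤, f: ⊤}

Working:
Fixpoint table:
  B0: | IN=(all ⊤) | OUT={a:0; rest ⊤}
  B1: | IN={a:0; rest ⊤} | OUT={a:0; rest ⊤}
  B2: | IN={a:0; rest ⊤} | OUT={a:0, e:0; rest ⊤}
  B3: | IN={a:0, e:0; rest ⊤} | OUT={a:0; rest ⊤}
  B4: | IN={a:0; rest ⊤} | OUT=(all ⊤)

Merge at B1: IN[B1] = OUT[B0] = {a: 0, b: ⊤, c: ⊤, d: ⊤, e: ⊤, f: ⊤}
Applying B1's transfer function to that IN value gives OUT[B1] (row B1 above).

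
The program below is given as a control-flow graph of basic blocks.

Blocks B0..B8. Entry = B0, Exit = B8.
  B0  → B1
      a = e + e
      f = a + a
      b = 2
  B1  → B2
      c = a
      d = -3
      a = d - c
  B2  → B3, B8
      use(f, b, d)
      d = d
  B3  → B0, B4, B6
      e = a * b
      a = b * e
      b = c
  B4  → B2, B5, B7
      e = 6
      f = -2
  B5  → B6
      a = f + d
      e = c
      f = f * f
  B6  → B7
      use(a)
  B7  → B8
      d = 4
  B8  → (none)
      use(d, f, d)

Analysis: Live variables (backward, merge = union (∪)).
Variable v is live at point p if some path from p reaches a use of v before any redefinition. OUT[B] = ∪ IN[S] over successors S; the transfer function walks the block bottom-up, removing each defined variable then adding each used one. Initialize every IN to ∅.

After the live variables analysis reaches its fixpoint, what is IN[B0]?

Answer: {e}

Derivation:
Fixpoint table:
  B0: | IN={e} | OUT={a, b, f}
  B1: | IN={a, b, f} | OUT={a, b, c, d, f}
  B2: | IN={a, b, c, d, f} | OUT={a, b, c, d, f}
  B3: | IN={a, b, c, d, f} | OUT={a, b, c, d, e, f}
  B4: | IN={a, b, c, d} | OUT={a, b, c, d, f}
  B5: | IN={c, d, f} | OUT={a, f}
  B6: | IN={a, f} | OUT={f}
  B7: | IN={f} | OUT={d, f}
  B8: | IN={d, f} | OUT={}

Merge at B0: OUT[B0] = IN[B1] = {a, b, f}
Applying B0's transfer function to that OUT value gives IN[B0] (row B0 above).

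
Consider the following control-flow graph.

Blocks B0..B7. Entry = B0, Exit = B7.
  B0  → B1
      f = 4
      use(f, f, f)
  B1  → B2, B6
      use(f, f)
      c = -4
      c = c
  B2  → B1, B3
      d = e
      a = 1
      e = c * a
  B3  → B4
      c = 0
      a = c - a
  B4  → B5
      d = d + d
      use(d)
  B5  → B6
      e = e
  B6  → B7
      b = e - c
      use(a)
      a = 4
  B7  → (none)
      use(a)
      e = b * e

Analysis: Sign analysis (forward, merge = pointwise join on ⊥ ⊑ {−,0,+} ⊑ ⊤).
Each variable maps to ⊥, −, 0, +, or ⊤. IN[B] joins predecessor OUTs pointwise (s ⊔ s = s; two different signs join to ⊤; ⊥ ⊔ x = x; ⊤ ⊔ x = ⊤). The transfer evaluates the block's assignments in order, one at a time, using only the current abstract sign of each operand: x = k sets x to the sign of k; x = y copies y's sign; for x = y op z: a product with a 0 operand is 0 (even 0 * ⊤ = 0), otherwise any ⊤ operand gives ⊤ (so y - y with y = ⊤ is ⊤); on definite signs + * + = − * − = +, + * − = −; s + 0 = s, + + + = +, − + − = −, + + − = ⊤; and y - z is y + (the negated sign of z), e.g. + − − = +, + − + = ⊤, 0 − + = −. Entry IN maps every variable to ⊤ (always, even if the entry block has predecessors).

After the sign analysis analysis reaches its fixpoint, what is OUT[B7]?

Converged values:
  B0: | IN=(all ⊤) | OUT={f:+; rest ⊤}
  B1: | IN={f:+; rest ⊤} | OUT={c:-, f:+; rest ⊤}
  B2: | IN={c:-, f:+; rest ⊤} | OUT={a:+, c:-, e:-, f:+; rest ⊤}
  B3: | IN={a:+, c:-, e:-, f:+; rest ⊤} | OUT={a:-, c:0, e:-, f:+; rest ⊤}
  B4: | IN={a:-, c:0, e:-, f:+; rest ⊤} | OUT={a:-, c:0, e:-, f:+; rest ⊤}
  B5: | IN={a:-, c:0, e:-, f:+; rest ⊤} | OUT={a:-, c:0, e:-, f:+; rest ⊤}
  B6: | IN={f:+; rest ⊤} | OUT={a:+, f:+; rest ⊤}
  B7: | IN={a:+, f:+; rest ⊤} | OUT={a:+, f:+; rest ⊤}

Merge at B7: IN[B7] = OUT[B6] = {a: +, b: ⊤, c: ⊤, d: ⊤, e: ⊤, f: +}
Applying B7's transfer function to that IN value gives OUT[B7] (row B7 above).

Answer: {a: +, b: ⊤, c: ⊤, d: ⊤, e: ⊤, f: +}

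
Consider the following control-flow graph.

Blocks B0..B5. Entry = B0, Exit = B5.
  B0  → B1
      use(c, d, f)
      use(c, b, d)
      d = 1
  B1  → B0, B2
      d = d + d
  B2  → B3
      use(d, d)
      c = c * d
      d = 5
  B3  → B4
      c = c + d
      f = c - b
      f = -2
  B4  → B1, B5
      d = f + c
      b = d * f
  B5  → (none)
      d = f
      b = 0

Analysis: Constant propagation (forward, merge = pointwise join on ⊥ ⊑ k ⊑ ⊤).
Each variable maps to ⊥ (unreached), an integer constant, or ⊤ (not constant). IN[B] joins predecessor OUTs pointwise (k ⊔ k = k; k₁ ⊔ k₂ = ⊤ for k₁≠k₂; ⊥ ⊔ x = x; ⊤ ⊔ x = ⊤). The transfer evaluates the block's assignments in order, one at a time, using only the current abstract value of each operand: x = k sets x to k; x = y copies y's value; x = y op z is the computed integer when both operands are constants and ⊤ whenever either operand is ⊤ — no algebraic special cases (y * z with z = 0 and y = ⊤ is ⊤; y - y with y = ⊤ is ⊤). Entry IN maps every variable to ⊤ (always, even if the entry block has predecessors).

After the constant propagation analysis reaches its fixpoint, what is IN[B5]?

Per-block solution:
  B0:   IN=(all ⊤)   OUT={d:1; rest ⊤}
  B1:   IN=(all ⊤)   OUT=(all ⊤)
  B2:   IN=(all ⊤)   OUT={d:5; rest ⊤}
  B3:   IN={d:5; rest ⊤}   OUT={d:5, f:-2; rest ⊤}
  B4:   IN={d:5, f:-2; rest ⊤}   OUT={f:-2; rest ⊤}
  B5:   IN={f:-2; rest ⊤}   OUT={b:0, d:-2, f:-2; rest ⊤}

Merge at B5: IN[B5] = OUT[B4] = {a: ⊤, b: ⊤, c: ⊤, d: ⊤, e: ⊤, f: -2}

Answer: {a: ⊤, b: ⊤, c: ⊤, d: ⊤, e: ⊤, f: -2}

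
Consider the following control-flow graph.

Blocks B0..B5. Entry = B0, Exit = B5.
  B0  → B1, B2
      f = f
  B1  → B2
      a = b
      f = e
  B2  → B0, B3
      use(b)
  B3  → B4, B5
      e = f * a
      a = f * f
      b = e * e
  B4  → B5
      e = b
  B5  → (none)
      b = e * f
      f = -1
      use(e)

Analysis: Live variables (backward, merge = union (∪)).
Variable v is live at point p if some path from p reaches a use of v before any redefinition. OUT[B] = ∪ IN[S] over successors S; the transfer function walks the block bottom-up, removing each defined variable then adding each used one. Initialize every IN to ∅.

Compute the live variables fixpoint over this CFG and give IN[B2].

Answer: {a, b, e, f}

Working:
Fixpoint table:
  B0:   IN={a, b, e, f}   OUT={a, b, e, f}
  B1:   IN={b, e}   OUT={a, b, e, f}
  B2:   IN={a, b, e, f}   OUT={a, b, e, f}
  B3:   IN={a, f}   OUT={b, e, f}
  B4:   IN={b, f}   OUT={e, f}
  B5:   IN={e, f}   OUT={}

Merge at B2: OUT[B2] = IN[B0] ⊔ IN[B3] = {a, b, e, f}
Applying B2's transfer function to that OUT value gives IN[B2] (row B2 above).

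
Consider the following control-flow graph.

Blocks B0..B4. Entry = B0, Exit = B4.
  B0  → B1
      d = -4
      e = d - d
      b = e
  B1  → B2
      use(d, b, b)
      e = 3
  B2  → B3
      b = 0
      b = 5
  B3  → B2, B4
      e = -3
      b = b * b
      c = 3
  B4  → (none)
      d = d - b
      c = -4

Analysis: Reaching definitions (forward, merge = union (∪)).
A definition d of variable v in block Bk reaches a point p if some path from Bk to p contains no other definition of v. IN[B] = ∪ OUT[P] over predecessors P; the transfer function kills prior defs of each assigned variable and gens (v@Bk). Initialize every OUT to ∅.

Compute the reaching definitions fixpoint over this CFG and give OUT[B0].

Answer: {b@B0, d@B0, e@B0}

Derivation:
Per-block solution:
  B0:   IN={}   OUT={b@B0, d@B0, e@B0}
  B1:   IN={b@B0, d@B0, e@B0}   OUT={b@B0, d@B0, e@B1}
  B2:   IN={b@B0, b@B3, c@B3, d@B0, e@B1, e@B3}   OUT={b@B2, c@B3, d@B0, e@B1, e@B3}
  B3:   IN={b@B2, c@B3, d@B0, e@B1, e@B3}   OUT={b@B3, c@B3, d@B0, e@B3}
  B4:   IN={b@B3, c@B3, d@B0, e@B3}   OUT={b@B3, c@B4, d@B4, e@B3}

B0 is the boundary node: IN[B0] = {}
Applying B0's transfer function to that IN value gives OUT[B0] (row B0 above).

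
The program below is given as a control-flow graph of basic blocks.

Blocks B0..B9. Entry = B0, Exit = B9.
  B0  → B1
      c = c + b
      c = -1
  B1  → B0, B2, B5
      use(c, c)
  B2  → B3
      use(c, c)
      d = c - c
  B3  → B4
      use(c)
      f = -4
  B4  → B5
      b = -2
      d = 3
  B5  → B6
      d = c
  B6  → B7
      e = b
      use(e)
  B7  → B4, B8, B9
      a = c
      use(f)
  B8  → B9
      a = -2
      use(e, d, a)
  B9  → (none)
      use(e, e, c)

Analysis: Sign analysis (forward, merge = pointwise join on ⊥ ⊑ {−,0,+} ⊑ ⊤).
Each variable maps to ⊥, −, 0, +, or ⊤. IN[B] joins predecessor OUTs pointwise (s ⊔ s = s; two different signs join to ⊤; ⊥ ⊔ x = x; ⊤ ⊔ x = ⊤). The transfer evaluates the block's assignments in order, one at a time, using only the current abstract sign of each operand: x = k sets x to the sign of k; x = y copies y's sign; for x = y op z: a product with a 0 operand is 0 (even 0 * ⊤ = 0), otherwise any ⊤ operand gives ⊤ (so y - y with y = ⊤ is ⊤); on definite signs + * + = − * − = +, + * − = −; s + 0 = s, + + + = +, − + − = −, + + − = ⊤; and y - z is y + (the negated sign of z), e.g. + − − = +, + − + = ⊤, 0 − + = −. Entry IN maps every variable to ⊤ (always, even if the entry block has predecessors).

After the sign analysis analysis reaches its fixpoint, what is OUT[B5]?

Per-block solution:
  B0:  IN=(all ⊤)  OUT={c:-; rest ⊤}
  B1:  IN={c:-; rest ⊤}  OUT={c:-; rest ⊤}
  B2:  IN={c:-; rest ⊤}  OUT={c:-; rest ⊤}
  B3:  IN={c:-; rest ⊤}  OUT={c:-, f:-; rest ⊤}
  B4:  IN={c:-; rest ⊤}  OUT={b:-, c:-, d:+; rest ⊤}
  B5:  IN={c:-; rest ⊤}  OUT={c:-, d:-; rest ⊤}
  B6:  IN={c:-, d:-; rest ⊤}  OUT={c:-, d:-; rest ⊤}
  B7:  IN={c:-, d:-; rest ⊤}  OUT={a:-, c:-, d:-; rest ⊤}
  B8:  IN={a:-, c:-, d:-; rest ⊤}  OUT={a:-, c:-, d:-; rest ⊤}
  B9:  IN={a:-, c:-, d:-; rest ⊤}  OUT={a:-, c:-, d:-; rest ⊤}

Merge at B5: IN[B5] = OUT[B1] ⊔ OUT[B4] = {a: ⊤, b: ⊤, c: -, d: ⊤, e: ⊤, f: ⊤}
Applying B5's transfer function to that IN value gives OUT[B5] (row B5 above).

Answer: {a: ⊤, b: ⊤, c: -, d: -, e: ⊤, f: ⊤}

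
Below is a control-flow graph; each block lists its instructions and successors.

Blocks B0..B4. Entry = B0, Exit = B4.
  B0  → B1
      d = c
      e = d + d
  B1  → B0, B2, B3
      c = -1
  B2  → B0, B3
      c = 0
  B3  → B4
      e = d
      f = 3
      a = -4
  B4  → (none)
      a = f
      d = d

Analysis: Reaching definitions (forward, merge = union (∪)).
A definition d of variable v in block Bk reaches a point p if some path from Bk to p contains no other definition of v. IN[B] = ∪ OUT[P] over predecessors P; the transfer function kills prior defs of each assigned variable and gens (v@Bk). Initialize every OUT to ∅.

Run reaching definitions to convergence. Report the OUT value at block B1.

Answer: {c@B1, d@B0, e@B0}

Working:
Fixpoint table:
  B0:   IN={c@B1, c@B2, d@B0, e@B0}   OUT={c@B1, c@B2, d@B0, e@B0}
  B1:   IN={c@B1, c@B2, d@B0, e@B0}   OUT={c@B1, d@B0, e@B0}
  B2:   IN={c@B1, d@B0, e@B0}   OUT={c@B2, d@B0, e@B0}
  B3:   IN={c@B1, c@B2, d@B0, e@B0}   OUT={a@B3, c@B1, c@B2, d@B0, e@B3, f@B3}
  B4:   IN={a@B3, c@B1, c@B2, d@B0, e@B3, f@B3}   OUT={a@B4, c@B1, c@B2, d@B4, e@B3, f@B3}

Merge at B1: IN[B1] = OUT[B0] = {c@B1, c@B2, d@B0, e@B0}
Applying B1's transfer function to that IN value gives OUT[B1] (row B1 above).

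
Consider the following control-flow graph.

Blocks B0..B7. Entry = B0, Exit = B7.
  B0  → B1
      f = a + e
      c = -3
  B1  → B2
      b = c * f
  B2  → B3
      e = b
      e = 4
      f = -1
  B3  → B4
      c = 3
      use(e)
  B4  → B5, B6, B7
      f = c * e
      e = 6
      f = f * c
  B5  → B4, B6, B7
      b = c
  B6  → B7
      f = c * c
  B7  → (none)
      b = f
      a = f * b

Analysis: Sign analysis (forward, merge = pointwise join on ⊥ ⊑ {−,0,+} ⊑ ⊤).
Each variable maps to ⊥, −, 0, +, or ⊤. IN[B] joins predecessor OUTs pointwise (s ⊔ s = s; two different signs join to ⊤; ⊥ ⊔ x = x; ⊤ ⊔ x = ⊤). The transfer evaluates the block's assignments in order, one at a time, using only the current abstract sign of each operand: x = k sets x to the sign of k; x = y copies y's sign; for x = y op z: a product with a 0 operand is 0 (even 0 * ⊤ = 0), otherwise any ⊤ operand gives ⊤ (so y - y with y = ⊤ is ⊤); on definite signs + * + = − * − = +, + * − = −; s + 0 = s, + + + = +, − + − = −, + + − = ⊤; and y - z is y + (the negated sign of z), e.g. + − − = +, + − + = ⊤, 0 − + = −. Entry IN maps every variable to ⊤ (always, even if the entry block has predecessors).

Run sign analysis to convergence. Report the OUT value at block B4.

Answer: {a: ⊤, b: ⊤, c: +, d: ⊤, e: +, f: +}

Working:
Converged values:
  B0: | IN=(all ⊤) | OUT={c:-; rest ⊤}
  B1: | IN={c:-; rest ⊤} | OUT={c:-; rest ⊤}
  B2: | IN={c:-; rest ⊤} | OUT={c:-, e:+, f:-; rest ⊤}
  B3: | IN={c:-, e:+, f:-; rest ⊤} | OUT={c:+, e:+, f:-; rest ⊤}
  B4: | IN={c:+, e:+; rest ⊤} | OUT={c:+, e:+, f:+; rest ⊤}
  B5: | IN={c:+, e:+, f:+; rest ⊤} | OUT={b:+, c:+, e:+, f:+; rest ⊤}
  B6: | IN={c:+, e:+, f:+; rest ⊤} | OUT={c:+, e:+, f:+; rest ⊤}
  B7: | IN={c:+, e:+, f:+; rest ⊤} | OUT={a:+, b:+, c:+, e:+, f:+; rest ⊤}

Merge at B4: IN[B4] = OUT[B3] ⊔ OUT[B5] = {a: ⊤, b: ⊤, c: +, d: ⊤, e: +, f: ⊤}
Applying B4's transfer function to that IN value gives OUT[B4] (row B4 above).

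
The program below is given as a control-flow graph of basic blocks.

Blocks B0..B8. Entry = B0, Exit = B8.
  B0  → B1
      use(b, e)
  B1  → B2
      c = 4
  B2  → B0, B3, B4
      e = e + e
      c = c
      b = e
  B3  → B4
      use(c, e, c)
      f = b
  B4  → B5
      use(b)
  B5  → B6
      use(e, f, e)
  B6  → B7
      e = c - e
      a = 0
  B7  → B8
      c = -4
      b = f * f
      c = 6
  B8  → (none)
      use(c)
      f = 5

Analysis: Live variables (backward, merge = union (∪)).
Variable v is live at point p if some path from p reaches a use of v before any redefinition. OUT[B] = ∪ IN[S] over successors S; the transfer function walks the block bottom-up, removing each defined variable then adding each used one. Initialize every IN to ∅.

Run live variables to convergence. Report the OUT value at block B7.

Per-block solution:
  B0:   IN={b, e, f}   OUT={e, f}
  B1:   IN={e, f}   OUT={c, e, f}
  B2:   IN={c, e, f}   OUT={b, c, e, f}
  B3:   IN={b, c, e}   OUT={b, c, e, f}
  B4:   IN={b, c, e, f}   OUT={c, e, f}
  B5:   IN={c, e, f}   OUT={c, e, f}
  B6:   IN={c, e, f}   OUT={f}
  B7:   IN={f}   OUT={c}
  B8:   IN={c}   OUT={}

Merge at B7: OUT[B7] = IN[B8] = {c}

Answer: {c}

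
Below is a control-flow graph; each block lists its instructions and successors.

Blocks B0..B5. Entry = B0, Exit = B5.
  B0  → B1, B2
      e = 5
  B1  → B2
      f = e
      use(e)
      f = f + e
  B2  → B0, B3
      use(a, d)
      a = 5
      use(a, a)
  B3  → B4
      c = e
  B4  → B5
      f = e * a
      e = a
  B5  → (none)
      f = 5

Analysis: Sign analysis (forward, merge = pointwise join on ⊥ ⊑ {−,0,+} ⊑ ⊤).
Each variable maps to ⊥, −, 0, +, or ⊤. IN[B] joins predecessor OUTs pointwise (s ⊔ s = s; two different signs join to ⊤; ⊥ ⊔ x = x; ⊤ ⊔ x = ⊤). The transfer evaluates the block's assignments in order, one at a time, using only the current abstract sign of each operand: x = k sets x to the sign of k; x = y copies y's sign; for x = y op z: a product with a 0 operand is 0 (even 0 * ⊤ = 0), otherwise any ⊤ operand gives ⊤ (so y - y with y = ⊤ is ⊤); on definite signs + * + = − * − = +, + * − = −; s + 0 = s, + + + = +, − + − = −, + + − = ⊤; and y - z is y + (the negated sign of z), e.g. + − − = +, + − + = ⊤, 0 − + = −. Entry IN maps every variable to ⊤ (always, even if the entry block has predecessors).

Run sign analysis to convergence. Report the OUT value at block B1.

Answer: {a: ⊤, b: ⊤, c: ⊤, d: ⊤, e: +, f: +}

Derivation:
Converged values:
  B0:  IN=(all ⊤)  OUT={e:+; rest ⊤}
  B1:  IN={e:+; rest ⊤}  OUT={e:+, f:+; rest ⊤}
  B2:  IN={e:+; rest ⊤}  OUT={a:+, e:+; rest ⊤}
  B3:  IN={a:+, e:+; rest ⊤}  OUT={a:+, c:+, e:+; rest ⊤}
  B4:  IN={a:+, c:+, e:+; rest ⊤}  OUT={a:+, c:+, e:+, f:+; rest ⊤}
  B5:  IN={a:+, c:+, e:+, f:+; rest ⊤}  OUT={a:+, c:+, e:+, f:+; rest ⊤}

Merge at B1: IN[B1] = OUT[B0] = {a: ⊤, b: ⊤, c: ⊤, d: ⊤, e: +, f: ⊤}
Applying B1's transfer function to that IN value gives OUT[B1] (row B1 above).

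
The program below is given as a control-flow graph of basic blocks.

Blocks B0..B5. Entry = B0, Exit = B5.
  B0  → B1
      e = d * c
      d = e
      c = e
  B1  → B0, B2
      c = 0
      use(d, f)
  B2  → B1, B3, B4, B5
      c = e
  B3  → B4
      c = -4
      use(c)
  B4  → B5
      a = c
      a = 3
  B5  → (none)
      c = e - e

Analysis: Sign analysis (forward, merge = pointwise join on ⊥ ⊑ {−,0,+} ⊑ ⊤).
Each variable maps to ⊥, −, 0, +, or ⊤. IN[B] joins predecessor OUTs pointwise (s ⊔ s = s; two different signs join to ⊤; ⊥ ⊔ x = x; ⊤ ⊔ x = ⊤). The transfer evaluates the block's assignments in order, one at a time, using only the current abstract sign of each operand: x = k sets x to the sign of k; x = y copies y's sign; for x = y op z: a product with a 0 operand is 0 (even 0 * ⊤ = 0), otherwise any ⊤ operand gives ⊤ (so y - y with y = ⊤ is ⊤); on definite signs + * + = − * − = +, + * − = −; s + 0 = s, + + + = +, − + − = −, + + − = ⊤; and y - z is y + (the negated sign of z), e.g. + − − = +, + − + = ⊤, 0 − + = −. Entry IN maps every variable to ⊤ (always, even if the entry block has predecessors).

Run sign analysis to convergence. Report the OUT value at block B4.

Answer: {a: +, b: ⊤, c: ⊤, d: ⊤, e: ⊤, f: ⊤}

Derivation:
Fixpoint table:
  B0:   IN=(all ⊤)   OUT=(all ⊤)
  B1:   IN=(all ⊤)   OUT={c:0; rest ⊤}
  B2:   IN={c:0; rest ⊤}   OUT=(all ⊤)
  B3:   IN=(all ⊤)   OUT={c:-; rest ⊤}
  B4:   IN=(all ⊤)   OUT={a:+; rest ⊤}
  B5:   IN=(all ⊤)   OUT=(all ⊤)

Merge at B4: IN[B4] = OUT[B2] ⊔ OUT[B3] = {a: ⊤, b: ⊤, c: ⊤, d: ⊤, e: ⊤, f: ⊤}
Applying B4's transfer function to that IN value gives OUT[B4] (row B4 above).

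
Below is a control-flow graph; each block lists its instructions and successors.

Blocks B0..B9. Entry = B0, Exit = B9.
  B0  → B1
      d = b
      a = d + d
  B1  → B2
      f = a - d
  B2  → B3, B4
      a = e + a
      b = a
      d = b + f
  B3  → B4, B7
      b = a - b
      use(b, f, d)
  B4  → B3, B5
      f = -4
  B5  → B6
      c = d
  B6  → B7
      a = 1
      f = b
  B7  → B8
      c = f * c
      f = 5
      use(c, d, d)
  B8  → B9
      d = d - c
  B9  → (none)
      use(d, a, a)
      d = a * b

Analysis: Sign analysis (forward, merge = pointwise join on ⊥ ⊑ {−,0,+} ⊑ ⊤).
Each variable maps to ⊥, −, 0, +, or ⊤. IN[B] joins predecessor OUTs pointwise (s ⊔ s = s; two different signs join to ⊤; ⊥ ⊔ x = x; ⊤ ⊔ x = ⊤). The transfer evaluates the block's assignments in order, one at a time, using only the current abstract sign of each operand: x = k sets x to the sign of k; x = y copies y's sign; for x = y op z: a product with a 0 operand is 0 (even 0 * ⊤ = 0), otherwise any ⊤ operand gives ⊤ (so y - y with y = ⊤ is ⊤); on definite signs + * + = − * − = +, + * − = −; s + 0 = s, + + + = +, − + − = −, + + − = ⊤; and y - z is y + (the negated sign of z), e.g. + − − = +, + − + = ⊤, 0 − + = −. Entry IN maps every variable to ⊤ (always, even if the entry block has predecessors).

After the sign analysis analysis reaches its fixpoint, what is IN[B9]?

Fixpoint table:
  B0:  IN=(all ⊤)  OUT=(all ⊤)
  B1:  IN=(all ⊤)  OUT=(all ⊤)
  B2:  IN=(all ⊤)  OUT=(all ⊤)
  B3:  IN=(all ⊤)  OUT=(all ⊤)
  B4:  IN=(all ⊤)  OUT={f:-; rest ⊤}
  B5:  IN={f:-; rest ⊤}  OUT={f:-; rest ⊤}
  B6:  IN={f:-; rest ⊤}  OUT={a:+; rest ⊤}
  B7:  IN=(all ⊤)  OUT={f:+; rest ⊤}
  B8:  IN={f:+; rest ⊤}  OUT={f:+; rest ⊤}
  B9:  IN={f:+; rest ⊤}  OUT={f:+; rest ⊤}

Merge at B9: IN[B9] = OUT[B8] = {a: ⊤, b: ⊤, c: ⊤, d: ⊤, e: ⊤, f: +}

Answer: {a: ⊤, b: ⊤, c: ⊤, d: ⊤, e: ⊤, f: +}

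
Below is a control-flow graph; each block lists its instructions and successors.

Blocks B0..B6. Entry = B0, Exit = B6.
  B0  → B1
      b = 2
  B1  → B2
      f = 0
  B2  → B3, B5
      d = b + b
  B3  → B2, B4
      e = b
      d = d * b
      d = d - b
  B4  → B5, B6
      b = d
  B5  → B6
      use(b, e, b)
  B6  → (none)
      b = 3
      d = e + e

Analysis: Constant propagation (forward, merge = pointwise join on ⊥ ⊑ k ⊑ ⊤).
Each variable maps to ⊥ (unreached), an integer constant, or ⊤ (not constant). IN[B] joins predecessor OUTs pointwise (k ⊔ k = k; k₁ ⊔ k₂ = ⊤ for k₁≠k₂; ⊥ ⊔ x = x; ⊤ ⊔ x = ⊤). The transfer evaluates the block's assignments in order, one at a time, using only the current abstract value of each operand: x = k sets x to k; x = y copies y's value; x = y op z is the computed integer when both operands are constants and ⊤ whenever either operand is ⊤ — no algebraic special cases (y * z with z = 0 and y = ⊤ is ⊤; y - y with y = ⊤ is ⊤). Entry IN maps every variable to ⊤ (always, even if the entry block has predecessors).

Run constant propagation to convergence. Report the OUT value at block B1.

Per-block solution:
  B0: | IN=(all ⊤) | OUT={b:2; rest ⊤}
  B1: | IN={b:2; rest ⊤} | OUT={b:2, f:0; rest ⊤}
  B2: | IN={b:2, f:0; rest ⊤} | OUT={b:2, d:4, f:0; rest ⊤}
  B3: | IN={b:2, d:4, f:0; rest ⊤} | OUT={b:2, d:6, e:2, f:0; rest ⊤}
  B4: | IN={b:2, d:6, e:2, f:0; rest ⊤} | OUT={b:6, d:6, e:2, f:0; rest ⊤}
  B5: | IN={f:0; rest ⊤} | OUT={f:0; rest ⊤}
  B6: | IN={f:0; rest ⊤} | OUT={b:3, f:0; rest ⊤}

Merge at B1: IN[B1] = OUT[B0] = {a: ⊤, b: 2, c: ⊤, d: ⊤, e: ⊤, f: ⊤}
Applying B1's transfer function to that IN value gives OUT[B1] (row B1 above).

Answer: {a: ⊤, b: 2, c: ⊤, d: ⊤, e: ⊤, f: 0}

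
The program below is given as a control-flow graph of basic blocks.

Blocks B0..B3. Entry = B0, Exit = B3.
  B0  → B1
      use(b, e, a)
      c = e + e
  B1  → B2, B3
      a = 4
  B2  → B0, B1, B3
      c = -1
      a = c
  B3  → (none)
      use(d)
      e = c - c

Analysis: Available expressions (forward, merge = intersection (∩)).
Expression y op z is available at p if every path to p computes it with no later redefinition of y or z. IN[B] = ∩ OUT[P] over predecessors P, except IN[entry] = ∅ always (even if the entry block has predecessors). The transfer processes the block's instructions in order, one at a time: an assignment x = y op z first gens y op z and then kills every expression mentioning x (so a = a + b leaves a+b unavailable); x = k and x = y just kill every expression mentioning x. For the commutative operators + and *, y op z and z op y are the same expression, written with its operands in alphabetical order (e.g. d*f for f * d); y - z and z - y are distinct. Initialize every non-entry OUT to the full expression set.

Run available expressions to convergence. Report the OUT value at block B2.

Converged values:
  B0:   IN={}   OUT={e+e}
  B1:   IN={e+e}   OUT={e+e}
  B2:   IN={e+e}   OUT={e+e}
  B3:   IN={e+e}   OUT={c-c}

Merge at B2: IN[B2] = OUT[B1] = {e+e}
Applying B2's transfer function to that IN value gives OUT[B2] (row B2 above).

Answer: {e+e}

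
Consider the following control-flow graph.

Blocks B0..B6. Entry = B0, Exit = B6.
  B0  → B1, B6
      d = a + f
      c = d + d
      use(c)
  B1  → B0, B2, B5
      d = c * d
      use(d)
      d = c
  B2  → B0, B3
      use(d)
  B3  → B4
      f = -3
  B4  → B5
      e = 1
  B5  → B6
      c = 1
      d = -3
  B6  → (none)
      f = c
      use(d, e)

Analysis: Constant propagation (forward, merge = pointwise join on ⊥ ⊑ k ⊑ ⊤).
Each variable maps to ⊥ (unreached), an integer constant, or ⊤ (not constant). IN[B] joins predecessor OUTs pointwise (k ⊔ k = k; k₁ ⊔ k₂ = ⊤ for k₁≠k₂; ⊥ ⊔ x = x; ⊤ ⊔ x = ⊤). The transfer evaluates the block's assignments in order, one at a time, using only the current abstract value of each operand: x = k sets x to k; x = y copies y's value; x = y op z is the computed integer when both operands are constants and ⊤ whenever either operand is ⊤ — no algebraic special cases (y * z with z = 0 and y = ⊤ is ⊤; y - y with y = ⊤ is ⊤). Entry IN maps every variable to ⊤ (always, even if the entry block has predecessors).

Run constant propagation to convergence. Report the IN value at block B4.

Fixpoint table:
  B0:   IN=(all ⊤)   OUT=(all ⊤)
  B1:   IN=(all ⊤)   OUT=(all ⊤)
  B2:   IN=(all ⊤)   OUT=(all ⊤)
  B3:   IN=(all ⊤)   OUT={f:-3; rest ⊤}
  B4:   IN={f:-3; rest ⊤}   OUT={e:1, f:-3; rest ⊤}
  B5:   IN=(all ⊤)   OUT={c:1, d:-3; rest ⊤}
  B6:   IN=(all ⊤)   OUT=(all ⊤)

Merge at B4: IN[B4] = OUT[B3] = {a: ⊤, b: ⊤, c: ⊤, d: ⊤, e: ⊤, f: -3}

Answer: {a: ⊤, b: ⊤, c: ⊤, d: ⊤, e: ⊤, f: -3}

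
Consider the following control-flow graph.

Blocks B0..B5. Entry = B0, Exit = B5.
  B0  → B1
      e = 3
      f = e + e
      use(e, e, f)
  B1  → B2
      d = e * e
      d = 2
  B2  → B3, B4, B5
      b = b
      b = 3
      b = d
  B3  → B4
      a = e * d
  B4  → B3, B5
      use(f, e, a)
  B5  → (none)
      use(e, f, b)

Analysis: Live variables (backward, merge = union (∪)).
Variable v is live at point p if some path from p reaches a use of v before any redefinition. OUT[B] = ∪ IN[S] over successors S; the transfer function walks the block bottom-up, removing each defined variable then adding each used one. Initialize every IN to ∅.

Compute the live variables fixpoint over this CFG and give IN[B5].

Per-block solution:
  B0: | IN={a, b} | OUT={a, b, e, f}
  B1: | IN={a, b, e, f} | OUT={a, b, d, e, f}
  B2: | IN={a, b, d, e, f} | OUT={a, b, d, e, f}
  B3: | IN={b, d, e, f} | OUT={a, b, d, e, f}
  B4: | IN={a, b, d, e, f} | OUT={b, d, e, f}
  B5: | IN={b, e, f} | OUT={}

B5 is the boundary node: OUT[B5] = {}
Applying B5's transfer function to that OUT value gives IN[B5] (row B5 above).

Answer: {b, e, f}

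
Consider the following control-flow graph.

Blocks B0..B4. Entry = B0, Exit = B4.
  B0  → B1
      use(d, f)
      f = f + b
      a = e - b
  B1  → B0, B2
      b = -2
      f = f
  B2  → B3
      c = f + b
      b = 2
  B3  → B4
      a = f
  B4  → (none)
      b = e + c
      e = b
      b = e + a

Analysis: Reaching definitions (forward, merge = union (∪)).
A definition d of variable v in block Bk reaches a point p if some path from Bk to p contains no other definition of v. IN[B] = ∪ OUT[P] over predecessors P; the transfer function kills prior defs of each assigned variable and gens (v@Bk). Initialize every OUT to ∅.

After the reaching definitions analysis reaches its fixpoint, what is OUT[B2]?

Per-block solution:
  B0:   IN={a@B0, b@B1, f@B1}   OUT={a@B0, b@B1, f@B0}
  B1:   IN={a@B0, b@B1, f@B0}   OUT={a@B0, b@B1, f@B1}
  B2:   IN={a@B0, b@B1, f@B1}   OUT={a@B0, b@B2, c@B2, f@B1}
  B3:   IN={a@B0, b@B2, c@B2, f@B1}   OUT={a@B3, b@B2, c@B2, f@B1}
  B4:   IN={a@B3, b@B2, c@B2, f@B1}   OUT={a@B3, b@B4, c@B2, e@B4, f@B1}

Merge at B2: IN[B2] = OUT[B1] = {a@B0, b@B1, f@B1}
Applying B2's transfer function to that IN value gives OUT[B2] (row B2 above).

Answer: {a@B0, b@B2, c@B2, f@B1}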